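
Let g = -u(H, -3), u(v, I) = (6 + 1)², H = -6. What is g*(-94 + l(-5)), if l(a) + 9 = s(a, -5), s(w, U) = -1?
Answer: 5096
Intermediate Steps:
u(v, I) = 49 (u(v, I) = 7² = 49)
l(a) = -10 (l(a) = -9 - 1 = -10)
g = -49 (g = -1*49 = -49)
g*(-94 + l(-5)) = -49*(-94 - 10) = -49*(-104) = 5096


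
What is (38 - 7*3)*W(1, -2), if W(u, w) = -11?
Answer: -187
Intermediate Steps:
(38 - 7*3)*W(1, -2) = (38 - 7*3)*(-11) = (38 - 21)*(-11) = 17*(-11) = -187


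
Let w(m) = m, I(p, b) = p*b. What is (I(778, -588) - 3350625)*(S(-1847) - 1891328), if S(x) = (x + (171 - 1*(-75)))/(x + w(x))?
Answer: 26605457634246759/3694 ≈ 7.2023e+12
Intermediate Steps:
I(p, b) = b*p
S(x) = (246 + x)/(2*x) (S(x) = (x + (171 - 1*(-75)))/(x + x) = (x + (171 + 75))/((2*x)) = (x + 246)*(1/(2*x)) = (246 + x)*(1/(2*x)) = (246 + x)/(2*x))
(I(778, -588) - 3350625)*(S(-1847) - 1891328) = (-588*778 - 3350625)*((½)*(246 - 1847)/(-1847) - 1891328) = (-457464 - 3350625)*((½)*(-1/1847)*(-1601) - 1891328) = -3808089*(1601/3694 - 1891328) = -3808089*(-6986564031/3694) = 26605457634246759/3694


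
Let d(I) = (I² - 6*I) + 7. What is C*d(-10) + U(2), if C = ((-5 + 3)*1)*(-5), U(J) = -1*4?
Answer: 1666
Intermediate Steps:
d(I) = 7 + I² - 6*I
U(J) = -4
C = 10 (C = -2*1*(-5) = -2*(-5) = 10)
C*d(-10) + U(2) = 10*(7 + (-10)² - 6*(-10)) - 4 = 10*(7 + 100 + 60) - 4 = 10*167 - 4 = 1670 - 4 = 1666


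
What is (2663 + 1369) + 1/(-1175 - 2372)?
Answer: 14301503/3547 ≈ 4032.0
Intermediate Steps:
(2663 + 1369) + 1/(-1175 - 2372) = 4032 + 1/(-3547) = 4032 - 1/3547 = 14301503/3547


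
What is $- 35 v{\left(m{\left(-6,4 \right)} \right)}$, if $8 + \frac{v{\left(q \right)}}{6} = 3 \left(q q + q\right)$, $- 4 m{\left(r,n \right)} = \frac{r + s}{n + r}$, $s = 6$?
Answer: $1680$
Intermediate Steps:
$m{\left(r,n \right)} = - \frac{6 + r}{4 \left(n + r\right)}$ ($m{\left(r,n \right)} = - \frac{\left(r + 6\right) \frac{1}{n + r}}{4} = - \frac{\left(6 + r\right) \frac{1}{n + r}}{4} = - \frac{\frac{1}{n + r} \left(6 + r\right)}{4} = - \frac{6 + r}{4 \left(n + r\right)}$)
$v{\left(q \right)} = -48 + 18 q + 18 q^{2}$ ($v{\left(q \right)} = -48 + 6 \cdot 3 \left(q q + q\right) = -48 + 6 \cdot 3 \left(q^{2} + q\right) = -48 + 6 \cdot 3 \left(q + q^{2}\right) = -48 + 6 \left(3 q + 3 q^{2}\right) = -48 + \left(18 q + 18 q^{2}\right) = -48 + 18 q + 18 q^{2}$)
$- 35 v{\left(m{\left(-6,4 \right)} \right)} = - 35 \left(-48 + 18 \frac{-6 - -6}{4 \left(4 - 6\right)} + 18 \left(\frac{-6 - -6}{4 \left(4 - 6\right)}\right)^{2}\right) = - 35 \left(-48 + 18 \frac{-6 + 6}{4 \left(-2\right)} + 18 \left(\frac{-6 + 6}{4 \left(-2\right)}\right)^{2}\right) = - 35 \left(-48 + 18 \cdot \frac{1}{4} \left(- \frac{1}{2}\right) 0 + 18 \left(\frac{1}{4} \left(- \frac{1}{2}\right) 0\right)^{2}\right) = - 35 \left(-48 + 18 \cdot 0 + 18 \cdot 0^{2}\right) = - 35 \left(-48 + 0 + 18 \cdot 0\right) = - 35 \left(-48 + 0 + 0\right) = \left(-35\right) \left(-48\right) = 1680$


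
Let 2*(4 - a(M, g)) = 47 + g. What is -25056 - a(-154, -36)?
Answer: -50109/2 ≈ -25055.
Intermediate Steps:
a(M, g) = -39/2 - g/2 (a(M, g) = 4 - (47 + g)/2 = 4 + (-47/2 - g/2) = -39/2 - g/2)
-25056 - a(-154, -36) = -25056 - (-39/2 - 1/2*(-36)) = -25056 - (-39/2 + 18) = -25056 - 1*(-3/2) = -25056 + 3/2 = -50109/2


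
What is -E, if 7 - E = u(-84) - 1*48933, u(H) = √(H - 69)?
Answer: -48940 + 3*I*√17 ≈ -48940.0 + 12.369*I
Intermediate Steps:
u(H) = √(-69 + H)
E = 48940 - 3*I*√17 (E = 7 - (√(-69 - 84) - 1*48933) = 7 - (√(-153) - 48933) = 7 - (3*I*√17 - 48933) = 7 - (-48933 + 3*I*√17) = 7 + (48933 - 3*I*√17) = 48940 - 3*I*√17 ≈ 48940.0 - 12.369*I)
-E = -(48940 - 3*I*√17) = -48940 + 3*I*√17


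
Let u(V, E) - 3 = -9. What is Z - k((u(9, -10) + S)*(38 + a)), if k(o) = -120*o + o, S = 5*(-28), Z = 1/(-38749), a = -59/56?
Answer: -99493056125/154996 ≈ -6.4191e+5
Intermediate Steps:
u(V, E) = -6 (u(V, E) = 3 - 9 = -6)
a = -59/56 (a = -59*1/56 = -59/56 ≈ -1.0536)
Z = -1/38749 ≈ -2.5807e-5
S = -140
k(o) = -119*o
Z - k((u(9, -10) + S)*(38 + a)) = -1/38749 - (-119)*(-6 - 140)*(38 - 59/56) = -1/38749 - (-119)*(-146*2069/56) = -1/38749 - (-119)*(-151037)/28 = -1/38749 - 1*2567629/4 = -1/38749 - 2567629/4 = -99493056125/154996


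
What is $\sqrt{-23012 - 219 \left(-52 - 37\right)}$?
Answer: $i \sqrt{3521} \approx 59.338 i$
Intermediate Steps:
$\sqrt{-23012 - 219 \left(-52 - 37\right)} = \sqrt{-23012 - -19491} = \sqrt{-23012 + 19491} = \sqrt{-3521} = i \sqrt{3521}$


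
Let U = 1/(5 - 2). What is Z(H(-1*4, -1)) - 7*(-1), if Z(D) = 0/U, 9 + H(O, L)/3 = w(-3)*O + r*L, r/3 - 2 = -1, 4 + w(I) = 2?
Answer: 7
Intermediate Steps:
w(I) = -2 (w(I) = -4 + 2 = -2)
r = 3 (r = 6 + 3*(-1) = 6 - 3 = 3)
U = ⅓ (U = 1/3 = ⅓ ≈ 0.33333)
H(O, L) = -27 - 6*O + 9*L (H(O, L) = -27 + 3*(-2*O + 3*L) = -27 + (-6*O + 9*L) = -27 - 6*O + 9*L)
Z(D) = 0 (Z(D) = 0/(⅓) = 0*3 = 0)
Z(H(-1*4, -1)) - 7*(-1) = 0 - 7*(-1) = 0 + 7 = 7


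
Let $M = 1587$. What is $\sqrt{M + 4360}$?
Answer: $\sqrt{5947} \approx 77.117$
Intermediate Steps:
$\sqrt{M + 4360} = \sqrt{1587 + 4360} = \sqrt{5947}$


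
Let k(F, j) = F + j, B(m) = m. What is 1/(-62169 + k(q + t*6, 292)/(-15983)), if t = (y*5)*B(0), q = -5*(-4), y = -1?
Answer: -15983/993647439 ≈ -1.6085e-5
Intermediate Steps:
q = 20
t = 0 (t = -1*5*0 = -5*0 = 0)
1/(-62169 + k(q + t*6, 292)/(-15983)) = 1/(-62169 + ((20 + 0*6) + 292)/(-15983)) = 1/(-62169 + ((20 + 0) + 292)*(-1/15983)) = 1/(-62169 + (20 + 292)*(-1/15983)) = 1/(-62169 + 312*(-1/15983)) = 1/(-62169 - 312/15983) = 1/(-993647439/15983) = -15983/993647439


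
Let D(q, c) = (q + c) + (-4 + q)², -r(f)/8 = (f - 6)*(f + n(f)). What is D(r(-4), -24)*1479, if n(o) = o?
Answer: 612412488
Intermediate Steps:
r(f) = -16*f*(-6 + f) (r(f) = -8*(f - 6)*(f + f) = -8*(-6 + f)*2*f = -16*f*(-6 + f))
D(q, c) = c + q + (-4 + q)² (D(q, c) = (c + q) + (-4 + q)² = c + q + (-4 + q)²)
D(r(-4), -24)*1479 = (-24 + 16*(-4)*(6 - 1*(-4)) + (-4 + 16*(-4)*(6 - 1*(-4)))²)*1479 = (-24 + 16*(-4)*(6 + 4) + (-4 + 16*(-4)*(6 + 4))²)*1479 = (-24 + 16*(-4)*10 + (-4 + 16*(-4)*10)²)*1479 = (-24 - 640 + (-4 - 640)²)*1479 = (-24 - 640 + (-644)²)*1479 = (-24 - 640 + 414736)*1479 = 414072*1479 = 612412488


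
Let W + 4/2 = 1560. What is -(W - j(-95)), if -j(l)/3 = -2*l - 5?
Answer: -2113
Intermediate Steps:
W = 1558 (W = -2 + 1560 = 1558)
j(l) = 15 + 6*l (j(l) = -3*(-2*l - 5) = -3*(-5 - 2*l) = 15 + 6*l)
-(W - j(-95)) = -(1558 - (15 + 6*(-95))) = -(1558 - (15 - 570)) = -(1558 - 1*(-555)) = -(1558 + 555) = -1*2113 = -2113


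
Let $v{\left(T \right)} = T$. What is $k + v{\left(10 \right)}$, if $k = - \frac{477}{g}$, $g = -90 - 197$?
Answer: $\frac{3347}{287} \approx 11.662$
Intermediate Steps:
$g = -287$
$k = \frac{477}{287}$ ($k = - \frac{477}{-287} = \left(-477\right) \left(- \frac{1}{287}\right) = \frac{477}{287} \approx 1.662$)
$k + v{\left(10 \right)} = \frac{477}{287} + 10 = \frac{3347}{287}$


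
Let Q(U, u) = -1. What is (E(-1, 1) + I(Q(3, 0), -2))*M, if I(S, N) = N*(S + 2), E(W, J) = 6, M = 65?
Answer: 260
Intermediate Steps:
I(S, N) = N*(2 + S)
(E(-1, 1) + I(Q(3, 0), -2))*M = (6 - 2*(2 - 1))*65 = (6 - 2*1)*65 = (6 - 2)*65 = 4*65 = 260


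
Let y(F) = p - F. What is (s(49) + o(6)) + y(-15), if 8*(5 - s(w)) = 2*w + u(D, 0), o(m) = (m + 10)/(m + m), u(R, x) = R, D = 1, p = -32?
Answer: -553/24 ≈ -23.042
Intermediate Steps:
o(m) = (10 + m)/(2*m) (o(m) = (10 + m)/((2*m)) = (10 + m)*(1/(2*m)) = (10 + m)/(2*m))
s(w) = 39/8 - w/4 (s(w) = 5 - (2*w + 1)/8 = 5 - (1 + 2*w)/8 = 5 + (-1/8 - w/4) = 39/8 - w/4)
y(F) = -32 - F
(s(49) + o(6)) + y(-15) = ((39/8 - 1/4*49) + (1/2)*(10 + 6)/6) + (-32 - 1*(-15)) = ((39/8 - 49/4) + (1/2)*(1/6)*16) + (-32 + 15) = (-59/8 + 4/3) - 17 = -145/24 - 17 = -553/24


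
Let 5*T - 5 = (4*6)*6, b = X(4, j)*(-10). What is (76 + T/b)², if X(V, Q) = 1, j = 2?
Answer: 13329801/2500 ≈ 5331.9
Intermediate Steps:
b = -10 (b = 1*(-10) = -10)
T = 149/5 (T = 1 + ((4*6)*6)/5 = 1 + (24*6)/5 = 1 + (⅕)*144 = 1 + 144/5 = 149/5 ≈ 29.800)
(76 + T/b)² = (76 + (149/5)/(-10))² = (76 + (149/5)*(-⅒))² = (76 - 149/50)² = (3651/50)² = 13329801/2500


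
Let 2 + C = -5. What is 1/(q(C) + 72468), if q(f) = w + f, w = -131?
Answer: 1/72330 ≈ 1.3826e-5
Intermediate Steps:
C = -7 (C = -2 - 5 = -7)
q(f) = -131 + f
1/(q(C) + 72468) = 1/((-131 - 7) + 72468) = 1/(-138 + 72468) = 1/72330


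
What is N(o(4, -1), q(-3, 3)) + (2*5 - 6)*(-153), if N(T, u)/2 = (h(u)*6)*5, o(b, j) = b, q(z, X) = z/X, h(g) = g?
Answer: -672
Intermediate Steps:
N(T, u) = 60*u (N(T, u) = 2*((u*6)*5) = 2*((6*u)*5) = 2*(30*u) = 60*u)
N(o(4, -1), q(-3, 3)) + (2*5 - 6)*(-153) = 60*(-3/3) + (2*5 - 6)*(-153) = 60*(-3*1/3) + (10 - 6)*(-153) = 60*(-1) + 4*(-153) = -60 - 612 = -672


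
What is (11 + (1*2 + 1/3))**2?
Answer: 1600/9 ≈ 177.78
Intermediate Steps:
(11 + (1*2 + 1/3))**2 = (11 + (2 + 1/3))**2 = (11 + 7/3)**2 = (40/3)**2 = 1600/9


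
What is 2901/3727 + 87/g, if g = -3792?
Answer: 3558781/4710928 ≈ 0.75543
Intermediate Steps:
2901/3727 + 87/g = 2901/3727 + 87/(-3792) = 2901*(1/3727) + 87*(-1/3792) = 2901/3727 - 29/1264 = 3558781/4710928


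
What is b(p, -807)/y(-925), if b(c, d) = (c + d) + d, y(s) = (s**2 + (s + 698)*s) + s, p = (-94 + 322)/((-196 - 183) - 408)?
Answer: -1270446/837899225 ≈ -0.0015162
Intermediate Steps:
p = -228/787 (p = 228/(-379 - 408) = 228/(-787) = 228*(-1/787) = -228/787 ≈ -0.28971)
y(s) = s + s**2 + s*(698 + s) (y(s) = (s**2 + (698 + s)*s) + s = (s**2 + s*(698 + s)) + s = s + s**2 + s*(698 + s))
b(c, d) = c + 2*d
b(p, -807)/y(-925) = (-228/787 + 2*(-807))/((-925*(699 + 2*(-925)))) = (-228/787 - 1614)/((-925*(699 - 1850))) = -1270446/(787*((-925*(-1151)))) = -1270446/787/1064675 = -1270446/787*1/1064675 = -1270446/837899225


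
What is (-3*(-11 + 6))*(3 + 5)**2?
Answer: 960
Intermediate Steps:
(-3*(-11 + 6))*(3 + 5)**2 = -3*(-5)*8**2 = 15*64 = 960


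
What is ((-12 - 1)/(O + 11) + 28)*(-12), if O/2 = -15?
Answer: -6540/19 ≈ -344.21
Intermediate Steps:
O = -30 (O = 2*(-15) = -30)
((-12 - 1)/(O + 11) + 28)*(-12) = ((-12 - 1)/(-30 + 11) + 28)*(-12) = (-13/(-19) + 28)*(-12) = (-13*(-1/19) + 28)*(-12) = (13/19 + 28)*(-12) = (545/19)*(-12) = -6540/19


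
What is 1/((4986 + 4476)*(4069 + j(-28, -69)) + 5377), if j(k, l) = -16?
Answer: 1/38354863 ≈ 2.6072e-8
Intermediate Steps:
1/((4986 + 4476)*(4069 + j(-28, -69)) + 5377) = 1/((4986 + 4476)*(4069 - 16) + 5377) = 1/(9462*4053 + 5377) = 1/(38349486 + 5377) = 1/38354863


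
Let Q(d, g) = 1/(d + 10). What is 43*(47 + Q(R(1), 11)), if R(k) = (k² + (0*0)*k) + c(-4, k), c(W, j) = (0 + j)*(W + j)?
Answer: 16211/8 ≈ 2026.4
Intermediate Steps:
c(W, j) = j*(W + j)
R(k) = k² + k*(-4 + k) (R(k) = (k² + (0*0)*k) + k*(-4 + k) = (k² + 0*k) + k*(-4 + k) = (k² + 0) + k*(-4 + k) = k² + k*(-4 + k))
Q(d, g) = 1/(10 + d)
43*(47 + Q(R(1), 11)) = 43*(47 + 1/(10 + 2*1*(-2 + 1))) = 43*(47 + 1/(10 + 2*1*(-1))) = 43*(47 + 1/(10 - 2)) = 43*(47 + 1/8) = 43*(47 + ⅛) = 43*(377/8) = 16211/8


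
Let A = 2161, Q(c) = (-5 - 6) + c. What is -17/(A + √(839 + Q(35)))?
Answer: -36737/4669058 + 17*√863/4669058 ≈ -0.0077612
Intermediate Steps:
Q(c) = -11 + c
-17/(A + √(839 + Q(35))) = -17/(2161 + √(839 + (-11 + 35))) = -17/(2161 + √(839 + 24)) = -17/(2161 + √863)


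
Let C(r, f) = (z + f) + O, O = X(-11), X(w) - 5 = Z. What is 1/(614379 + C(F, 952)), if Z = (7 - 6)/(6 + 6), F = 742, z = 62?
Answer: 12/7384777 ≈ 1.6250e-6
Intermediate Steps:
Z = 1/12 ≈ 0.083333
X(w) = 61/12 (X(w) = 5 + 1/12 = 61/12)
O = 61/12 ≈ 5.0833
C(r, f) = 805/12 + f (C(r, f) = (62 + f) + 61/12 = 805/12 + f)
1/(614379 + C(F, 952)) = 1/(614379 + (805/12 + 952)) = 1/(614379 + 12229/12) = 1/(7384777/12) = 12/7384777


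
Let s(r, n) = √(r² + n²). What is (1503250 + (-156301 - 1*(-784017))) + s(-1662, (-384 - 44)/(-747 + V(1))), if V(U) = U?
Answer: 2130966 + 2*√96077072818/373 ≈ 2.1326e+6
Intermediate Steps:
s(r, n) = √(n² + r²)
(1503250 + (-156301 - 1*(-784017))) + s(-1662, (-384 - 44)/(-747 + V(1))) = (1503250 + (-156301 - 1*(-784017))) + √(((-384 - 44)/(-747 + 1))² + (-1662)²) = (1503250 + (-156301 + 784017)) + √((-428/(-746))² + 2762244) = (1503250 + 627716) + √((-428*(-1/746))² + 2762244) = 2130966 + √((214/373)² + 2762244) = 2130966 + √(45796/139129 + 2762244) = 2130966 + √(384308291272/139129) = 2130966 + 2*√96077072818/373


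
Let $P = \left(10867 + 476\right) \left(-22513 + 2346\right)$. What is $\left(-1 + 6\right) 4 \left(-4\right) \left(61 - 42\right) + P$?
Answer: $-228755801$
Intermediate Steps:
$P = -228754281$ ($P = 11343 \left(-20167\right) = -228754281$)
$\left(-1 + 6\right) 4 \left(-4\right) \left(61 - 42\right) + P = \left(-1 + 6\right) 4 \left(-4\right) \left(61 - 42\right) - 228754281 = 5 \cdot 4 \left(-4\right) 19 - 228754281 = 20 \left(-4\right) 19 - 228754281 = \left(-80\right) 19 - 228754281 = -1520 - 228754281 = -228755801$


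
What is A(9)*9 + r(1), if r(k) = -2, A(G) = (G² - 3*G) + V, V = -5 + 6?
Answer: 493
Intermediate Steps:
V = 1
A(G) = 1 + G² - 3*G (A(G) = (G² - 3*G) + 1 = 1 + G² - 3*G)
A(9)*9 + r(1) = (1 + 9² - 3*9)*9 - 2 = (1 + 81 - 27)*9 - 2 = 55*9 - 2 = 495 - 2 = 493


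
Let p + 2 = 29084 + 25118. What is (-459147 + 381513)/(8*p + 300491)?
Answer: -25878/244697 ≈ -0.10576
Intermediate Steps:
p = 54200 (p = -2 + (29084 + 25118) = -2 + 54202 = 54200)
(-459147 + 381513)/(8*p + 300491) = (-459147 + 381513)/(8*54200 + 300491) = -77634/(433600 + 300491) = -77634/734091 = -77634*1/734091 = -25878/244697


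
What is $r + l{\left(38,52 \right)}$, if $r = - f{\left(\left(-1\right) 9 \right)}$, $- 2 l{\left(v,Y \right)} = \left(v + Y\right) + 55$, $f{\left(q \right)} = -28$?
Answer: $- \frac{89}{2} \approx -44.5$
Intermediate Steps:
$l{\left(v,Y \right)} = - \frac{55}{2} - \frac{Y}{2} - \frac{v}{2}$ ($l{\left(v,Y \right)} = - \frac{\left(v + Y\right) + 55}{2} = - \frac{\left(Y + v\right) + 55}{2} = - \frac{55 + Y + v}{2} = - \frac{55}{2} - \frac{Y}{2} - \frac{v}{2}$)
$r = 28$ ($r = \left(-1\right) \left(-28\right) = 28$)
$r + l{\left(38,52 \right)} = 28 - \frac{145}{2} = - \frac{89}{2}$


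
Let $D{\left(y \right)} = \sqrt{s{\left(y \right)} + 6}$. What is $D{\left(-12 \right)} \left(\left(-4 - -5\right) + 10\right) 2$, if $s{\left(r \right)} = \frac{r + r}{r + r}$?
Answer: $22 \sqrt{7} \approx 58.207$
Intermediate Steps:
$s{\left(r \right)} = 1$ ($s{\left(r \right)} = \frac{2 r}{2 r} = 2 r \frac{1}{2 r} = 1$)
$D{\left(y \right)} = \sqrt{7}$ ($D{\left(y \right)} = \sqrt{1 + 6} = \sqrt{7}$)
$D{\left(-12 \right)} \left(\left(-4 - -5\right) + 10\right) 2 = \sqrt{7} \left(\left(-4 - -5\right) + 10\right) 2 = \sqrt{7} \left(\left(-4 + 5\right) + 10\right) 2 = \sqrt{7} \left(1 + 10\right) 2 = \sqrt{7} \cdot 11 \cdot 2 = \sqrt{7} \cdot 22 = 22 \sqrt{7}$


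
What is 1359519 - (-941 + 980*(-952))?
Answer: 2293420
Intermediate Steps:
1359519 - (-941 + 980*(-952)) = 1359519 - (-941 - 932960) = 1359519 - 1*(-933901) = 1359519 + 933901 = 2293420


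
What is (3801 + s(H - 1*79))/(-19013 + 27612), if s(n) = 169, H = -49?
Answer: 3970/8599 ≈ 0.46168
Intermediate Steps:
(3801 + s(H - 1*79))/(-19013 + 27612) = (3801 + 169)/(-19013 + 27612) = 3970/8599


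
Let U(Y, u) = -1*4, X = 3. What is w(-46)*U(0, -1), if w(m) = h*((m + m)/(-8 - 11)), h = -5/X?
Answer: 1840/57 ≈ 32.281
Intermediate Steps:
h = -5/3 ≈ -1.6667
w(m) = 10*m/57 (w(m) = -5*(m + m)/(3*(-8 - 11)) = -5*2*m/(3*(-19)) = -5*2*m*(-1)/(3*19) = -(-10)*m/57 = 10*m/57)
U(Y, u) = -4
w(-46)*U(0, -1) = ((10/57)*(-46))*(-4) = -460/57*(-4) = 1840/57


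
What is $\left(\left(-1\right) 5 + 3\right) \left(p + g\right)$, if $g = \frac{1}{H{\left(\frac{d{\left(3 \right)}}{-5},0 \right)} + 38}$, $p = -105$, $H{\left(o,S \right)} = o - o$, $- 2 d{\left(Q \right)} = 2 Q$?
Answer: $\frac{3989}{19} \approx 209.95$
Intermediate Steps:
$d{\left(Q \right)} = - Q$ ($d{\left(Q \right)} = - \frac{2 Q}{2} = - Q$)
$H{\left(o,S \right)} = 0$
$g = \frac{1}{38}$ ($g = \frac{1}{0 + 38} = \frac{1}{38} \approx 0.026316$)
$\left(\left(-1\right) 5 + 3\right) \left(p + g\right) = \left(\left(-1\right) 5 + 3\right) \left(-105 + \frac{1}{38}\right) = \left(-5 + 3\right) \left(- \frac{3989}{38}\right) = \left(-2\right) \left(- \frac{3989}{38}\right) = \frac{3989}{19}$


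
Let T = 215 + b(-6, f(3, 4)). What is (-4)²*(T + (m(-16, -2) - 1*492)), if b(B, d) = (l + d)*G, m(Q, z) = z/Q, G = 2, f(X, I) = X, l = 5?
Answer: -4174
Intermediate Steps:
b(B, d) = 10 + 2*d (b(B, d) = (5 + d)*2 = 10 + 2*d)
T = 231 (T = 215 + (10 + 2*3) = 215 + (10 + 6) = 215 + 16 = 231)
(-4)²*(T + (m(-16, -2) - 1*492)) = (-4)²*(231 + (-2/(-16) - 1*492)) = 16*(231 + (-2*(-1/16) - 492)) = 16*(231 + (⅛ - 492)) = 16*(231 - 3935/8) = 16*(-2087/8) = -4174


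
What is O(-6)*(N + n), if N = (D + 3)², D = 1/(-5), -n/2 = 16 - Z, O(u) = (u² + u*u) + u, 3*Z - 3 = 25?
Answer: -9064/25 ≈ -362.56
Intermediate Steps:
Z = 28/3 (Z = 1 + (⅓)*25 = 1 + 25/3 = 28/3 ≈ 9.3333)
O(u) = u + 2*u² (O(u) = (u² + u²) + u = 2*u² + u = u + 2*u²)
n = -40/3 (n = -2*(16 - 1*28/3) = -2*(16 - 28/3) = -2*20/3 = -40/3 ≈ -13.333)
D = -⅕ ≈ -0.20000
N = 196/25 (N = (-⅕ + 3)² = (14/5)² = 196/25 ≈ 7.8400)
O(-6)*(N + n) = (-6*(1 + 2*(-6)))*(196/25 - 40/3) = -6*(1 - 12)*(-412/75) = -6*(-11)*(-412/75) = 66*(-412/75) = -9064/25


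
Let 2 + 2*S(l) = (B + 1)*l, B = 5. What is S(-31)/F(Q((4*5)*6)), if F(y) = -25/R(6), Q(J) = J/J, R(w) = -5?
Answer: -94/5 ≈ -18.800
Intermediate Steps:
Q(J) = 1
F(y) = 5 (F(y) = -25/(-5) = -25*(-⅕) = 5)
S(l) = -1 + 3*l (S(l) = -1 + ((5 + 1)*l)/2 = -1 + (6*l)/2 = -1 + 3*l)
S(-31)/F(Q((4*5)*6)) = (-1 + 3*(-31))/5 = (-1 - 93)*(⅕) = -94*⅕ = -94/5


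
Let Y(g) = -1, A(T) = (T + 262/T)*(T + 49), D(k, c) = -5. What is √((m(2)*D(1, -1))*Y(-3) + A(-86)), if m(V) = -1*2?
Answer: 23*√11481/43 ≈ 57.313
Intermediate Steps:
m(V) = -2
A(T) = (49 + T)*(T + 262/T) (A(T) = (T + 262/T)*(49 + T) = (49 + T)*(T + 262/T))
√((m(2)*D(1, -1))*Y(-3) + A(-86)) = √(-2*(-5)*(-1) + (262 + (-86)² + 49*(-86) + 12838/(-86))) = √(10*(-1) + (262 + 7396 - 4214 + 12838*(-1/86))) = √(-10 + (262 + 7396 - 4214 - 6419/43)) = √(-10 + 141673/43) = √(141243/43) = 23*√11481/43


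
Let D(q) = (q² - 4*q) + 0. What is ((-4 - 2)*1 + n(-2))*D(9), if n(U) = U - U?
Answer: -270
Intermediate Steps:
n(U) = 0
D(q) = q² - 4*q
((-4 - 2)*1 + n(-2))*D(9) = ((-4 - 2)*1 + 0)*(9*(-4 + 9)) = (-6*1 + 0)*(9*5) = (-6 + 0)*45 = -6*45 = -270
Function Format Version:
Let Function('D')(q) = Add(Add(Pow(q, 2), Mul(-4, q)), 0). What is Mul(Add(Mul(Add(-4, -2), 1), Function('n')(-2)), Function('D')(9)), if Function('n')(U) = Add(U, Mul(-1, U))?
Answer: -270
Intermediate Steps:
Function('n')(U) = 0
Function('D')(q) = Add(Pow(q, 2), Mul(-4, q))
Mul(Add(Mul(Add(-4, -2), 1), Function('n')(-2)), Function('D')(9)) = Mul(Add(Mul(Add(-4, -2), 1), 0), Mul(9, Add(-4, 9))) = Mul(Add(Mul(-6, 1), 0), Mul(9, 5)) = Mul(Add(-6, 0), 45) = Mul(-6, 45) = -270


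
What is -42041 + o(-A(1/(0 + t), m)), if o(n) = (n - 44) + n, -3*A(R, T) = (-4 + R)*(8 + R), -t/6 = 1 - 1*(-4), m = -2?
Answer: -56843669/1350 ≈ -42106.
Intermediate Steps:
t = -30 (t = -6*(1 - 1*(-4)) = -6*(1 + 4) = -6*5 = -30)
A(R, T) = -(-4 + R)*(8 + R)/3
o(n) = -44 + 2*n (o(n) = (-44 + n) + n = -44 + 2*n)
-42041 + o(-A(1/(0 + t), m)) = -42041 + (-44 + 2*(-(32/3 - 4/(3*(0 - 30)) - 1/(3*(0 - 30)²)))) = -42041 + (-44 + 2*(-(32/3 - 4/3/(-30) - (1/(-30))²/3))) = -42041 + (-44 + 2*(-(32/3 - 4/3*(-1/30) - (-1/30)²/3))) = -42041 + (-44 + 2*(-(32/3 + 2/45 - ⅓*1/900))) = -42041 + (-44 + 2*(-(32/3 + 2/45 - 1/2700))) = -42041 + (-44 + 2*(-1*28919/2700)) = -42041 + (-44 + 2*(-28919/2700)) = -42041 + (-44 - 28919/1350) = -42041 - 88319/1350 = -56843669/1350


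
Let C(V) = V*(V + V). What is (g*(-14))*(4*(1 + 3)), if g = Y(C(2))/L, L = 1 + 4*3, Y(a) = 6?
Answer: -1344/13 ≈ -103.38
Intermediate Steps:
C(V) = 2*V² (C(V) = V*(2*V) = 2*V²)
L = 13 (L = 1 + 12 = 13)
g = 6/13 ≈ 0.46154
(g*(-14))*(4*(1 + 3)) = ((6/13)*(-14))*(4*(1 + 3)) = -336*4/13 = -84/13*16 = -1344/13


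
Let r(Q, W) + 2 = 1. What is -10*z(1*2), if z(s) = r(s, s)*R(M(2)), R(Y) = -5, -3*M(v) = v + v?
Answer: -50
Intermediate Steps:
M(v) = -2*v/3 (M(v) = -(v + v)/3 = -2*v/3)
r(Q, W) = -1 (r(Q, W) = -2 + 1 = -1)
z(s) = 5 (z(s) = -1*(-5) = 5)
-10*z(1*2) = -10*5 = -50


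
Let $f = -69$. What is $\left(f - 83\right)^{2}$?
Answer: $23104$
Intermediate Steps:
$\left(f - 83\right)^{2} = \left(-69 - 83\right)^{2} = \left(-152\right)^{2} = 23104$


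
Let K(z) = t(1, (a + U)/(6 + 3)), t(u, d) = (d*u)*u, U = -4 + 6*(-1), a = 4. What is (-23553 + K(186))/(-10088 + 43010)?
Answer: -70661/98766 ≈ -0.71544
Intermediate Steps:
U = -10 (U = -4 - 6 = -10)
t(u, d) = d*u²
K(z) = -⅔ (K(z) = ((4 - 10)/(6 + 3))*1² = -6/9*1 = -6*⅑*1 = -⅔*1 = -⅔)
(-23553 + K(186))/(-10088 + 43010) = (-23553 - ⅔)/(-10088 + 43010) = -70661/3/32922 = -70661/3*1/32922 = -70661/98766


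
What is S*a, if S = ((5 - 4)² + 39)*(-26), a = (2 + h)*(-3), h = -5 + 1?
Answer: -6240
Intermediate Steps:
h = -4
a = 6 (a = (2 - 4)*(-3) = -2*(-3) = 6)
S = -1040 (S = (1² + 39)*(-26) = (1 + 39)*(-26) = 40*(-26) = -1040)
S*a = -1040*6 = -6240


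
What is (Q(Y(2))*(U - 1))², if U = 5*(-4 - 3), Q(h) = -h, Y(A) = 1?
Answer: 1296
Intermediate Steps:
U = -35 (U = 5*(-7) = -35)
(Q(Y(2))*(U - 1))² = ((-1*1)*(-35 - 1))² = (-1*(-36))² = 36² = 1296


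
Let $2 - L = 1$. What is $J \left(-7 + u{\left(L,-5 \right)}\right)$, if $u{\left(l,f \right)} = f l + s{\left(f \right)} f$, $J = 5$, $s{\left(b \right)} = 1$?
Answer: $-85$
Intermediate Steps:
$L = 1$ ($L = 2 - 1 = 1$)
$u{\left(l,f \right)} = f + f l$ ($u{\left(l,f \right)} = f l + 1 f = f l + f = f + f l$)
$J \left(-7 + u{\left(L,-5 \right)}\right) = 5 \left(-7 - 5 \left(1 + 1\right)\right) = 5 \left(-7 - 10\right) = 5 \left(-17\right) = -85$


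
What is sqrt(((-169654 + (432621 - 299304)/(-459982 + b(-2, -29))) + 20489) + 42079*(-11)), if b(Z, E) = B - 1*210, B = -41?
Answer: 7*I*sqrt(32662555956623)/51137 ≈ 782.33*I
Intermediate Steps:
b(Z, E) = -251 (b(Z, E) = -41 - 1*210 = -41 - 210 = -251)
sqrt(((-169654 + (432621 - 299304)/(-459982 + b(-2, -29))) + 20489) + 42079*(-11)) = sqrt(((-169654 + (432621 - 299304)/(-459982 - 251)) + 20489) + 42079*(-11)) = sqrt(((-169654 + 133317/(-460233)) + 20489) - 462869) = sqrt(((-169654 + 133317*(-1/460233)) + 20489) - 462869) = sqrt(((-169654 - 14813/51137) + 20489) - 462869) = sqrt((-8675611411/51137 + 20489) - 462869) = sqrt(-7627865418/51137 - 462869) = sqrt(-31297597471/51137) = 7*I*sqrt(32662555956623)/51137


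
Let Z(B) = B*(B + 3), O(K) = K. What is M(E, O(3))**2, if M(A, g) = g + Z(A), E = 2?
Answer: 169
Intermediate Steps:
Z(B) = B*(3 + B)
M(A, g) = g + A*(3 + A)
M(E, O(3))**2 = (3 + 2*(3 + 2))**2 = (3 + 2*5)**2 = (3 + 10)**2 = 13**2 = 169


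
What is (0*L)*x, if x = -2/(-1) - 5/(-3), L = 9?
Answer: 0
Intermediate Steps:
x = 11/3 (x = -2*(-1) - 5*(-⅓) = 2 + 5/3 = 11/3 ≈ 3.6667)
(0*L)*x = (0*9)*(11/3) = 0*(11/3) = 0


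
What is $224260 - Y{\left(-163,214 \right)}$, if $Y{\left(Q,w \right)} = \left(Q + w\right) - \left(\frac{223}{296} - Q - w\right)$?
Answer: $\frac{66350991}{296} \approx 2.2416 \cdot 10^{5}$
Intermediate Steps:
$Y{\left(Q,w \right)} = - \frac{223}{296} + 2 Q + 2 w$ ($Y{\left(Q,w \right)} = \left(Q + w\right) - \left(\frac{223}{296} - Q - w\right) = \left(Q + w\right) + \left(- \frac{223}{296} + Q + w\right) = - \frac{223}{296} + 2 Q + 2 w$)
$224260 - Y{\left(-163,214 \right)} = 224260 - \left(- \frac{223}{296} + 2 \left(-163\right) + 2 \cdot 214\right) = 224260 - \left(- \frac{223}{296} - 326 + 428\right) = 224260 - \frac{29969}{296} = \frac{66350991}{296}$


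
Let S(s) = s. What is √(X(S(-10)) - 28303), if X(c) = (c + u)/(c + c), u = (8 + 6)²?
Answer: I*√2831230/10 ≈ 168.26*I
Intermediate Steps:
u = 196 (u = 14² = 196)
X(c) = (196 + c)/(2*c) (X(c) = (c + 196)/(c + c) = (196 + c)/((2*c)) = (196 + c)*(1/(2*c)) = (196 + c)/(2*c))
√(X(S(-10)) - 28303) = √((½)*(196 - 10)/(-10) - 28303) = √((½)*(-⅒)*186 - 28303) = √(-93/10 - 28303) = √(-283123/10) = I*√2831230/10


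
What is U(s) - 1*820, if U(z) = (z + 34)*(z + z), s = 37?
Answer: 4434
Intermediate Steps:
U(z) = 2*z*(34 + z) (U(z) = (34 + z)*(2*z) = 2*z*(34 + z))
U(s) - 1*820 = 2*37*(34 + 37) - 1*820 = 2*37*71 - 820 = 5254 - 820 = 4434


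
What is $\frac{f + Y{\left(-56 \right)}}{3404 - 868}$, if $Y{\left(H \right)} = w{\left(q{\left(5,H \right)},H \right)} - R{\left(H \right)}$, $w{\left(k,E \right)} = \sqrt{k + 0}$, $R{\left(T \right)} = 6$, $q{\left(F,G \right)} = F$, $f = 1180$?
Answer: $\frac{587}{1268} + \frac{\sqrt{5}}{2536} \approx 0.46382$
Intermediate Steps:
$w{\left(k,E \right)} = \sqrt{k}$
$Y{\left(H \right)} = -6 + \sqrt{5}$ ($Y{\left(H \right)} = \sqrt{5} - 6 = -6 + \sqrt{5}$)
$\frac{f + Y{\left(-56 \right)}}{3404 - 868} = \frac{1180 - \left(6 - \sqrt{5}\right)}{3404 - 868} = \frac{1174 + \sqrt{5}}{2536} = \left(1174 + \sqrt{5}\right) \frac{1}{2536} = \frac{587}{1268} + \frac{\sqrt{5}}{2536}$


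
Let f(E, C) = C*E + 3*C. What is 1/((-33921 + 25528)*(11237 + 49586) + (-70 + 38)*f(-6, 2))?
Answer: -1/510487247 ≈ -1.9589e-9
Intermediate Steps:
f(E, C) = 3*C + C*E
1/((-33921 + 25528)*(11237 + 49586) + (-70 + 38)*f(-6, 2)) = 1/((-33921 + 25528)*(11237 + 49586) + (-70 + 38)*(2*(3 - 6))) = 1/(-8393*60823 - 64*(-3)) = 1/(-510487439 - 32*(-6)) = 1/(-510487439 + 192) = 1/(-510487247) = -1/510487247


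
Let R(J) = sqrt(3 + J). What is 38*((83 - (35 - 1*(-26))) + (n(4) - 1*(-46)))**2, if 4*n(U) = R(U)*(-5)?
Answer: 1409021/8 - 6460*sqrt(7) ≈ 1.5904e+5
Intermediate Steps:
n(U) = -5*sqrt(3 + U)/4 (n(U) = (sqrt(3 + U)*(-5))/4 = (-5*sqrt(3 + U))/4 = -5*sqrt(3 + U)/4)
38*((83 - (35 - 1*(-26))) + (n(4) - 1*(-46)))**2 = 38*((83 - (35 - 1*(-26))) + (-5*sqrt(3 + 4)/4 - 1*(-46)))**2 = 38*((83 - (35 + 26)) + (-5*sqrt(7)/4 + 46))**2 = 38*((83 - 1*61) + (46 - 5*sqrt(7)/4))**2 = 38*((83 - 61) + (46 - 5*sqrt(7)/4))**2 = 38*(22 + (46 - 5*sqrt(7)/4))**2 = 38*(68 - 5*sqrt(7)/4)**2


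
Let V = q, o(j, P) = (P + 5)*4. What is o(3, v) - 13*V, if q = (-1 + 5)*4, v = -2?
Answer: -196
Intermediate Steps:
o(j, P) = 20 + 4*P (o(j, P) = (5 + P)*4 = 20 + 4*P)
q = 16 (q = 4*4 = 16)
V = 16
o(3, v) - 13*V = (20 + 4*(-2)) - 13*16 = (20 - 8) - 208 = 12 - 208 = -196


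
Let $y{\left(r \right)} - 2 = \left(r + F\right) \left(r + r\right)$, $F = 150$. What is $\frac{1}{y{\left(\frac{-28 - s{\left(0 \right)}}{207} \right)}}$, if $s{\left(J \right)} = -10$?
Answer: $- \frac{529}{12734} \approx -0.041542$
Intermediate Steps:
$y{\left(r \right)} = 2 + 2 r \left(150 + r\right)$ ($y{\left(r \right)} = 2 + \left(r + 150\right) \left(r + r\right) = 2 + \left(150 + r\right) 2 r = 2 + 2 r \left(150 + r\right)$)
$\frac{1}{y{\left(\frac{-28 - s{\left(0 \right)}}{207} \right)}} = \frac{1}{2 + 2 \left(\frac{-28 - -10}{207}\right)^{2} + 300 \frac{-28 - -10}{207}} = \frac{1}{2 + 2 \left(\left(-28 + 10\right) \frac{1}{207}\right)^{2} + 300 \left(-28 + 10\right) \frac{1}{207}} = \frac{1}{2 + 2 \left(\left(-18\right) \frac{1}{207}\right)^{2} + 300 \left(\left(-18\right) \frac{1}{207}\right)} = \frac{1}{2 + 2 \left(- \frac{2}{23}\right)^{2} + 300 \left(- \frac{2}{23}\right)} = \frac{1}{2 + 2 \cdot \frac{4}{529} - \frac{600}{23}} = \frac{1}{2 + \frac{8}{529} - \frac{600}{23}} = \frac{1}{- \frac{12734}{529}} = - \frac{529}{12734}$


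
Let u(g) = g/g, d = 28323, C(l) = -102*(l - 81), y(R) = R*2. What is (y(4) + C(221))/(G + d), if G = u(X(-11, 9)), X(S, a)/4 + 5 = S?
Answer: -3568/7081 ≈ -0.50388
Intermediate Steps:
y(R) = 2*R
C(l) = 8262 - 102*l (C(l) = -102*(-81 + l) = 8262 - 102*l)
X(S, a) = -20 + 4*S
u(g) = 1
G = 1
(y(4) + C(221))/(G + d) = (2*4 + (8262 - 102*221))/(1 + 28323) = (8 + (8262 - 22542))/28324 = (8 - 14280)*(1/28324) = -14272*1/28324 = -3568/7081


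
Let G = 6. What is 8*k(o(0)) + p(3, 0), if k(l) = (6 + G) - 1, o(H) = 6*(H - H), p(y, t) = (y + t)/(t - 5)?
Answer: 437/5 ≈ 87.400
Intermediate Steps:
p(y, t) = (t + y)/(-5 + t)
o(H) = 0 (o(H) = 6*0 = 0)
k(l) = 11 (k(l) = (6 + 6) - 1 = 12 - 1 = 11)
8*k(o(0)) + p(3, 0) = 8*11 + (0 + 3)/(-5 + 0) = 88 + 3/(-5) = 88 - ⅕*3 = 88 - ⅗ = 437/5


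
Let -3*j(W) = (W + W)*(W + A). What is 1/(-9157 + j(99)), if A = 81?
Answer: -1/21037 ≈ -4.7535e-5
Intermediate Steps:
j(W) = -2*W*(81 + W)/3 (j(W) = -(W + W)*(W + 81)/3 = -2*W*(81 + W)/3)
1/(-9157 + j(99)) = 1/(-9157 - ⅔*99*(81 + 99)) = 1/(-9157 - ⅔*99*180) = 1/(-9157 - 11880) = 1/(-21037) = -1/21037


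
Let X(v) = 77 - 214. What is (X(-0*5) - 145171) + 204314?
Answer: 59006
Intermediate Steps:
X(v) = -137
(X(-0*5) - 145171) + 204314 = (-137 - 145171) + 204314 = -145308 + 204314 = 59006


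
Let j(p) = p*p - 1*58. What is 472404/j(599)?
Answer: 157468/119581 ≈ 1.3168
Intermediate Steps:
j(p) = -58 + p**2 (j(p) = p**2 - 58 = -58 + p**2)
472404/j(599) = 472404/(-58 + 599**2) = 472404/(-58 + 358801) = 472404/358743 = 472404*(1/358743) = 157468/119581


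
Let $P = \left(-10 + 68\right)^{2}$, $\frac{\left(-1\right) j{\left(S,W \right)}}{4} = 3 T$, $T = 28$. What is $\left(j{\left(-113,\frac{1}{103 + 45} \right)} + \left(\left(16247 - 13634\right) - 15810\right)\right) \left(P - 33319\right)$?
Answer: $405381015$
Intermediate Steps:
$j{\left(S,W \right)} = -336$ ($j{\left(S,W \right)} = - 4 \cdot 3 \cdot 28 = \left(-4\right) 84 = -336$)
$P = 3364$ ($P = 58^{2} = 3364$)
$\left(j{\left(-113,\frac{1}{103 + 45} \right)} + \left(\left(16247 - 13634\right) - 15810\right)\right) \left(P - 33319\right) = \left(-336 + \left(\left(16247 - 13634\right) - 15810\right)\right) \left(3364 - 33319\right) = \left(-336 + \left(2613 - 15810\right)\right) \left(-29955\right) = \left(-336 - 13197\right) \left(-29955\right) = \left(-13533\right) \left(-29955\right) = 405381015$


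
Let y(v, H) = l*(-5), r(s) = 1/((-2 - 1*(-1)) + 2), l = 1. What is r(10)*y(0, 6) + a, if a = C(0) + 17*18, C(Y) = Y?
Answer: 301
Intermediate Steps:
r(s) = 1 (r(s) = 1/((-2 + 1) + 2) = 1/(-1 + 2) = 1/1 = 1)
y(v, H) = -5 (y(v, H) = 1*(-5) = -5)
a = 306 (a = 0 + 17*18 = 0 + 306 = 306)
r(10)*y(0, 6) + a = 1*(-5) + 306 = -5 + 306 = 301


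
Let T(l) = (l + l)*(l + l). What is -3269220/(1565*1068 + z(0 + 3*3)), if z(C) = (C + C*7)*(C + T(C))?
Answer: -272435/141283 ≈ -1.9283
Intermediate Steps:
T(l) = 4*l**2 (T(l) = (2*l)*(2*l) = 4*l**2)
z(C) = 8*C*(C + 4*C**2) (z(C) = (C + C*7)*(C + 4*C**2) = (C + 7*C)*(C + 4*C**2) = (8*C)*(C + 4*C**2) = 8*C*(C + 4*C**2))
-3269220/(1565*1068 + z(0 + 3*3)) = -3269220/(1565*1068 + (0 + 3*3)**2*(8 + 32*(0 + 3*3))) = -3269220/(1671420 + (0 + 9)**2*(8 + 32*(0 + 9))) = -3269220/(1671420 + 9**2*(8 + 32*9)) = -3269220/(1671420 + 81*(8 + 288)) = -3269220/(1671420 + 81*296) = -3269220/(1671420 + 23976) = -3269220/1695396 = -3269220*1/1695396 = -272435/141283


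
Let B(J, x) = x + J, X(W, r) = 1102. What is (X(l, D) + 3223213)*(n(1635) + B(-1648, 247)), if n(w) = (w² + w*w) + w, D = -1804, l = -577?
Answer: 17239393421460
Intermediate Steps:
n(w) = w + 2*w² (n(w) = (w² + w²) + w = 2*w² + w = w + 2*w²)
B(J, x) = J + x
(X(l, D) + 3223213)*(n(1635) + B(-1648, 247)) = (1102 + 3223213)*(1635*(1 + 2*1635) + (-1648 + 247)) = 3224315*(1635*(1 + 3270) - 1401) = 3224315*(1635*3271 - 1401) = 3224315*(5348085 - 1401) = 3224315*5346684 = 17239393421460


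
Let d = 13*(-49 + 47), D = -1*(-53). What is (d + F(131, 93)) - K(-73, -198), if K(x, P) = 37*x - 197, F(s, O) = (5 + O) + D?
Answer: 3023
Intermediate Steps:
D = 53
F(s, O) = 58 + O (F(s, O) = (5 + O) + 53 = 58 + O)
K(x, P) = -197 + 37*x
d = -26 (d = 13*(-2) = -26)
(d + F(131, 93)) - K(-73, -198) = (-26 + (58 + 93)) - (-197 + 37*(-73)) = (-26 + 151) - (-197 - 2701) = 125 - 1*(-2898) = 125 + 2898 = 3023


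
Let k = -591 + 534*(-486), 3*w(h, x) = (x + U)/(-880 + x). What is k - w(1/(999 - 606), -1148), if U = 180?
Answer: -395635157/1521 ≈ -2.6012e+5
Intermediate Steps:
w(h, x) = (180 + x)/(3*(-880 + x)) (w(h, x) = ((x + 180)/(-880 + x))/3 = ((180 + x)/(-880 + x))/3 = (180 + x)/(3*(-880 + x)))
k = -260115 (k = -591 - 259524 = -260115)
k - w(1/(999 - 606), -1148) = -260115 - (180 - 1148)/(3*(-880 - 1148)) = -260115 - (-968)/(3*(-2028)) = -260115 - (-1)*(-968)/(3*2028) = -260115 - 1*242/1521 = -260115 - 242/1521 = -395635157/1521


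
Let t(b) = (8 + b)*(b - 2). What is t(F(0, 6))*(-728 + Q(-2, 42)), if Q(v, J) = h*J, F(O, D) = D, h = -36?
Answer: -125440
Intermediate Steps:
t(b) = (-2 + b)*(8 + b) (t(b) = (8 + b)*(-2 + b) = (-2 + b)*(8 + b))
Q(v, J) = -36*J
t(F(0, 6))*(-728 + Q(-2, 42)) = (-16 + 6**2 + 6*6)*(-728 - 36*42) = (-16 + 36 + 36)*(-728 - 1512) = 56*(-2240) = -125440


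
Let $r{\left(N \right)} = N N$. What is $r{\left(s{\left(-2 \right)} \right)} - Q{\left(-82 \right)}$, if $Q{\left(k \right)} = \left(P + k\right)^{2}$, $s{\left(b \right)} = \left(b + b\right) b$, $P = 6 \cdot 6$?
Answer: $-2052$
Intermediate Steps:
$P = 36$
$s{\left(b \right)} = 2 b^{2}$ ($s{\left(b \right)} = 2 b b = 2 b^{2}$)
$Q{\left(k \right)} = \left(36 + k\right)^{2}$
$r{\left(N \right)} = N^{2}$
$r{\left(s{\left(-2 \right)} \right)} - Q{\left(-82 \right)} = \left(2 \left(-2\right)^{2}\right)^{2} - \left(36 - 82\right)^{2} = \left(2 \cdot 4\right)^{2} - \left(-46\right)^{2} = 8^{2} - 2116 = 64 - 2116 = -2052$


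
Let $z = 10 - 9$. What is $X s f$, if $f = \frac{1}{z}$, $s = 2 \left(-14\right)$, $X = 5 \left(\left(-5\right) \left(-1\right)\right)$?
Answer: $-700$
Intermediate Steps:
$z = 1$
$X = 25$ ($X = 5 \cdot 5 = 25$)
$s = -28$
$f = 1$ ($f = 1^{-1} = 1$)
$X s f = 25 \left(-28\right) 1 = \left(-700\right) 1 = -700$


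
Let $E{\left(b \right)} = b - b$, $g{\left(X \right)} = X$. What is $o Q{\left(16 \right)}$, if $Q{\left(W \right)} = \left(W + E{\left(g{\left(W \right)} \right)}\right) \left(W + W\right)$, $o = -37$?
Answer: $-18944$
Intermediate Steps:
$E{\left(b \right)} = 0$
$Q{\left(W \right)} = 2 W^{2}$ ($Q{\left(W \right)} = \left(W + 0\right) \left(W + W\right) = W 2 W = 2 W^{2}$)
$o Q{\left(16 \right)} = - 37 \cdot 2 \cdot 16^{2} = - 37 \cdot 2 \cdot 256 = \left(-37\right) 512 = -18944$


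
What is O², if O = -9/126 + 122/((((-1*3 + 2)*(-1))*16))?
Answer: 178929/3136 ≈ 57.056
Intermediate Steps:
O = 423/56 (O = -9*1/126 + 122/((((-3 + 2)*(-1))*16)) = -1/14 + 122/((-1*(-1)*16)) = -1/14 + 122/((1*16)) = -1/14 + 122/16 = -1/14 + 122*(1/16) = -1/14 + 61/8 = 423/56 ≈ 7.5536)
O² = (423/56)² = 178929/3136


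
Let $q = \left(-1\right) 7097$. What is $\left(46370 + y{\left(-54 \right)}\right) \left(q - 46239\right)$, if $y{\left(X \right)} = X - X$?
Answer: $-2473190320$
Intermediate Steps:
$y{\left(X \right)} = 0$
$q = -7097$
$\left(46370 + y{\left(-54 \right)}\right) \left(q - 46239\right) = \left(46370 + 0\right) \left(-7097 - 46239\right) = 46370 \left(-53336\right) = -2473190320$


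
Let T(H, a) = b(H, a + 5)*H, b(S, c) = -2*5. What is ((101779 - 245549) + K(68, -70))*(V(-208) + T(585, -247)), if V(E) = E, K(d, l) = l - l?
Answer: 870958660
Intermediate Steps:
K(d, l) = 0
b(S, c) = -10
T(H, a) = -10*H
((101779 - 245549) + K(68, -70))*(V(-208) + T(585, -247)) = ((101779 - 245549) + 0)*(-208 - 10*585) = (-143770 + 0)*(-208 - 5850) = -143770*(-6058) = 870958660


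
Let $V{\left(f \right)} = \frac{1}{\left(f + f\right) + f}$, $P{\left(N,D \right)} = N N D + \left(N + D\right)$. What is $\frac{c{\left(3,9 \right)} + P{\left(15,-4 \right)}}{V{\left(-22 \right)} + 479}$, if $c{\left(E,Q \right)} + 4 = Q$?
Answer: $- \frac{58344}{31613} \approx -1.8456$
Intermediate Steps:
$c{\left(E,Q \right)} = -4 + Q$
$P{\left(N,D \right)} = D + N + D N^{2}$ ($P{\left(N,D \right)} = N^{2} D + \left(D + N\right) = D N^{2} + \left(D + N\right) = D + N + D N^{2}$)
$V{\left(f \right)} = \frac{1}{3 f}$ ($V{\left(f \right)} = \frac{1}{2 f + f} = \frac{1}{3 f}$)
$\frac{c{\left(3,9 \right)} + P{\left(15,-4 \right)}}{V{\left(-22 \right)} + 479} = \frac{\left(-4 + 9\right) - \left(-11 + 900\right)}{\frac{1}{3 \left(-22\right)} + 479} = \frac{5 - 889}{\frac{1}{3} \left(- \frac{1}{22}\right) + 479} = \frac{5 - 889}{- \frac{1}{66} + 479} = \frac{5 - 889}{\frac{31613}{66}} = \left(-884\right) \frac{66}{31613} = - \frac{58344}{31613}$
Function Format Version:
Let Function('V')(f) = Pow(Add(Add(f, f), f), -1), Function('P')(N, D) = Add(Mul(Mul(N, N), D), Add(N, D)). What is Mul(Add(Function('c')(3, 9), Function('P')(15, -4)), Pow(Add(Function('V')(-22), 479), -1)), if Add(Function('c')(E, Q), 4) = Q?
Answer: Rational(-58344, 31613) ≈ -1.8456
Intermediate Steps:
Function('c')(E, Q) = Add(-4, Q)
Function('P')(N, D) = Add(D, N, Mul(D, Pow(N, 2))) (Function('P')(N, D) = Add(Mul(Pow(N, 2), D), Add(D, N)) = Add(Mul(D, Pow(N, 2)), Add(D, N)) = Add(D, N, Mul(D, Pow(N, 2))))
Function('V')(f) = Mul(Rational(1, 3), Pow(f, -1)) (Function('V')(f) = Pow(Add(Mul(2, f), f), -1) = Pow(Mul(3, f), -1) = Mul(Rational(1, 3), Pow(f, -1)))
Mul(Add(Function('c')(3, 9), Function('P')(15, -4)), Pow(Add(Function('V')(-22), 479), -1)) = Mul(Add(Add(-4, 9), Add(-4, 15, Mul(-4, Pow(15, 2)))), Pow(Add(Mul(Rational(1, 3), Pow(-22, -1)), 479), -1)) = Mul(Add(5, Add(-4, 15, Mul(-4, 225))), Pow(Add(Mul(Rational(1, 3), Rational(-1, 22)), 479), -1)) = Mul(Add(5, Add(-4, 15, -900)), Pow(Add(Rational(-1, 66), 479), -1)) = Mul(Add(5, -889), Pow(Rational(31613, 66), -1)) = Mul(-884, Rational(66, 31613)) = Rational(-58344, 31613)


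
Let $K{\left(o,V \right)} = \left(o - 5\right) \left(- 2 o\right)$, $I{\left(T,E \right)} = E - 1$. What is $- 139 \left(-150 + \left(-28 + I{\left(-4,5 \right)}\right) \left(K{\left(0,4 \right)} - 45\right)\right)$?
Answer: $-129270$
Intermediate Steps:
$I{\left(T,E \right)} = -1 + E$
$K{\left(o,V \right)} = - 2 o \left(-5 + o\right)$ ($K{\left(o,V \right)} = \left(-5 + o\right) \left(- 2 o\right) = - 2 o \left(-5 + o\right)$)
$- 139 \left(-150 + \left(-28 + I{\left(-4,5 \right)}\right) \left(K{\left(0,4 \right)} - 45\right)\right) = - 139 \left(-150 + \left(-28 + \left(-1 + 5\right)\right) \left(2 \cdot 0 \left(5 - 0\right) - 45\right)\right) = - 139 \left(-150 + \left(-28 + 4\right) \left(2 \cdot 0 \left(5 + 0\right) - 45\right)\right) = - 139 \left(-150 - 24 \left(2 \cdot 0 \cdot 5 - 45\right)\right) = - 139 \left(-150 - 24 \left(0 - 45\right)\right) = - 139 \left(-150 - -1080\right) = - 139 \left(-150 + 1080\right) = \left(-139\right) 930 = -129270$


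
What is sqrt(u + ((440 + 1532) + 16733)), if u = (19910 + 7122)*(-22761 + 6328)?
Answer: I*sqrt(444198151) ≈ 21076.0*I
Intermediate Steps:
u = -444216856 (u = 27032*(-16433) = -444216856)
sqrt(u + ((440 + 1532) + 16733)) = sqrt(-444216856 + ((440 + 1532) + 16733)) = sqrt(-444216856 + (1972 + 16733)) = sqrt(-444216856 + 18705) = sqrt(-444198151) = I*sqrt(444198151)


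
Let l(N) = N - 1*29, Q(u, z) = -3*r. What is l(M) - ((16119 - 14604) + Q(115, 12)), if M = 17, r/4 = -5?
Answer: -1587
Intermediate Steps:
r = -20 (r = 4*(-5) = -20)
Q(u, z) = 60 (Q(u, z) = -3*(-20) = 60)
l(N) = -29 + N (l(N) = N - 29 = -29 + N)
l(M) - ((16119 - 14604) + Q(115, 12)) = (-29 + 17) - ((16119 - 14604) + 60) = -12 - (1515 + 60) = -12 - 1*1575 = -12 - 1575 = -1587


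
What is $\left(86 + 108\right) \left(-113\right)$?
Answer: $-21922$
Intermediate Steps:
$\left(86 + 108\right) \left(-113\right) = 194 \left(-113\right) = -21922$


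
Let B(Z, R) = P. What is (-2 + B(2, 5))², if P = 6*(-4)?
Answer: 676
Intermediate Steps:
P = -24
B(Z, R) = -24
(-2 + B(2, 5))² = (-2 - 24)² = (-26)² = 676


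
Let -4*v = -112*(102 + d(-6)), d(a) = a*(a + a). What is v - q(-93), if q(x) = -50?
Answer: 4922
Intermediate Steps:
d(a) = 2*a**2 (d(a) = a*(2*a) = 2*a**2)
v = 4872 (v = -(-28)*(102 + 2*(-6)**2) = -(-28)*(102 + 2*36) = -(-28)*(102 + 72) = -(-28)*174 = -1/4*(-19488) = 4872)
v - q(-93) = 4872 - 1*(-50) = 4872 + 50 = 4922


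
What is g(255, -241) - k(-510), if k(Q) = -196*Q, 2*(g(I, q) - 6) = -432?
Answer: -100170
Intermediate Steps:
g(I, q) = -210 (g(I, q) = 6 + (½)*(-432) = 6 - 216 = -210)
g(255, -241) - k(-510) = -210 - (-196)*(-510) = -210 - 1*99960 = -210 - 99960 = -100170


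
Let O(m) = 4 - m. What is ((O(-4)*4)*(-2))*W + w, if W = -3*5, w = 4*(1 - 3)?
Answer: 952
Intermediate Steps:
w = -8 (w = 4*(-2) = -8)
W = -15
((O(-4)*4)*(-2))*W + w = (((4 - 1*(-4))*4)*(-2))*(-15) - 8 = (((4 + 4)*4)*(-2))*(-15) - 8 = ((8*4)*(-2))*(-15) - 8 = (32*(-2))*(-15) - 8 = -64*(-15) - 8 = 960 - 8 = 952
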